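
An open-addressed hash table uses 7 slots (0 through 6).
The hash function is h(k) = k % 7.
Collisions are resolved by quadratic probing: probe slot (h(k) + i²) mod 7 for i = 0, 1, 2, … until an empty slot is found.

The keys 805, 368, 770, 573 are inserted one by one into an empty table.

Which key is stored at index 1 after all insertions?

770

805 hashes to 0; slot 0 is free -> place at 0.
368 hashes to 4; slot 4 is free -> place at 4.
770 hashes to 0; 0 taken -> place at 1.
573 hashes to 6; slot 6 is free -> place at 6.
Table: [805, 770, _, _, 368, _, 573]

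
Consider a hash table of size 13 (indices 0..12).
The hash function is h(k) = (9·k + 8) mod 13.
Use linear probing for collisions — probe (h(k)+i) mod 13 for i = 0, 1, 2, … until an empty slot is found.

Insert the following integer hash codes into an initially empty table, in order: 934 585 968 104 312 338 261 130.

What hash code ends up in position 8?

585

Insert 934: h=3, slot 3 empty => index 3.
Insert 585: h=8, slot 8 empty => index 8.
Insert 968: h=10, slot 10 empty => index 10.
Insert 104: h=8, slot 8 occupied => index 9.
Insert 312: h=8, slots 8,9,10 occupied => index 11.
Insert 338: h=8, slots 8,9,10,11 occupied => index 12.
Insert 261: h=4, slot 4 empty => index 4.
Insert 130: h=8, slots 8,9,10,11,12 occupied => index 0.
Table: [130, -, -, 934, 261, -, -, -, 585, 104, 968, 312, 338]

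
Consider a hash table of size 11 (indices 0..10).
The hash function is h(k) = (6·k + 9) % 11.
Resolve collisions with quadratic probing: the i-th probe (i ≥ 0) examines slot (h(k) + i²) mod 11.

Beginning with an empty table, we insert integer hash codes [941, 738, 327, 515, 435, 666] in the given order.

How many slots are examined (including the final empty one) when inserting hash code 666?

941 hashes to 1; slot 1 is free => place at 1.
738 hashes to 4; slot 4 is free => place at 4.
327 hashes to 2; slot 2 is free => place at 2.
515 hashes to 8; slot 8 is free => place at 8.
435 hashes to 1; 1,2 taken => place at 5.
666 hashes to 1; 1,2,5 taken => place at 10.
Table: [∅, 941, 327, ∅, 738, 435, ∅, ∅, 515, ∅, 666]

4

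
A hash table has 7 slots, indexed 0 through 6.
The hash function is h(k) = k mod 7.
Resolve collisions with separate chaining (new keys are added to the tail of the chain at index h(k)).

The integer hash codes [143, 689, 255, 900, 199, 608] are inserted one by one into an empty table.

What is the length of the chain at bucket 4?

1

Insert 143: h=3, bucket 3 empty → new chain.
Insert 689: h=3, bucket 3 nonempty → append to chain.
Insert 255: h=3, bucket 3 nonempty → append to chain.
Insert 900: h=4, bucket 4 empty → new chain.
Insert 199: h=3, bucket 3 nonempty → append to chain.
Insert 608: h=6, bucket 6 empty → new chain.
Final buckets:
0: _
1: _
2: _
3: 143 -> 689 -> 255 -> 199
4: 900
5: _
6: 608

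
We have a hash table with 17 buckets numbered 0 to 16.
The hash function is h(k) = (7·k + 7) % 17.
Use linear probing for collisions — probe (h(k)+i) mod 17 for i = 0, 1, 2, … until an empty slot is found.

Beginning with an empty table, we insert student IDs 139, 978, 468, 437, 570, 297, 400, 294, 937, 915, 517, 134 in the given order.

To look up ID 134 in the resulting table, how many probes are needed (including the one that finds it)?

139: h=11 -> slot 11
978: h=2 -> slot 2
468: h=2, probe 2,3 -> slot 3
437: h=6 -> slot 6
570: h=2, probe 2,3,4 -> slot 4
297: h=12 -> slot 12
400: h=2, probe 2,3,4,5 -> slot 5
294: h=8 -> slot 8
937: h=4, probe 4,5,6,7 -> slot 7
915: h=3, probe 3,4,5,6,7,8,9 -> slot 9
517: h=5, probe 5,6,7,8,9,10 -> slot 10
134: h=10, probe 10,11,12,13 -> slot 13
Table: [-, -, 978, 468, 570, 400, 437, 937, 294, 915, 517, 139, 297, 134, -, -, -]
Lookup 134: h=10, probe 10,11,12,13 → found at 13.

4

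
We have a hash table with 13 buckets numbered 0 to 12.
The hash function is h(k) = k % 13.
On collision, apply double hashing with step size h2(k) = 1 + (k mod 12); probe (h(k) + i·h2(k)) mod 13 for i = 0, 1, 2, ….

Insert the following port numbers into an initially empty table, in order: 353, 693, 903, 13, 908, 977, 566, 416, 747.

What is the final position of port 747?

10

Insert 353: h=2, slot 2 empty => index 2.
Insert 693: h=4, slot 4 empty => index 4.
Insert 903: h=6, slot 6 empty => index 6.
Insert 13: h=0, slot 0 empty => index 0.
Insert 908: h=11, slot 11 empty => index 11.
Insert 977: h=2, h2=6, slot 2 occupied => index 8.
Insert 566: h=7, slot 7 empty => index 7.
Insert 416: h=0, h2=9, slot 0 occupied => index 9.
Insert 747: h=6, h2=4, slot 6 occupied => index 10.
Table: [13, _, 353, _, 693, _, 903, 566, 977, 416, 747, 908, _]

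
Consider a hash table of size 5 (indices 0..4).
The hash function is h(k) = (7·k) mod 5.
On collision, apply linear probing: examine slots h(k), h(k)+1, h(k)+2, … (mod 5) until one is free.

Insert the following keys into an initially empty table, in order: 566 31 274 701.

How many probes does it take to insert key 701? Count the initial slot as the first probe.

4

Insert 566: h=2, slot 2 empty -> index 2.
Insert 31: h=2, slot 2 occupied -> index 3.
Insert 274: h=3, slot 3 occupied -> index 4.
Insert 701: h=2, slots 2,3,4 occupied -> index 0.
Table: [701, _, 566, 31, 274]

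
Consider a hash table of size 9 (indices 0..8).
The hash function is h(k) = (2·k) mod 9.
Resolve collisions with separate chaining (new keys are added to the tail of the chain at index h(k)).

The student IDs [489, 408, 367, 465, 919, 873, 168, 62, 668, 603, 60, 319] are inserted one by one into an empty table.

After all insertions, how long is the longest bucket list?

489 -> bucket 6
408 -> bucket 6 (collision)
367 -> bucket 5
465 -> bucket 3
919 -> bucket 2
873 -> bucket 0
168 -> bucket 3 (collision)
62 -> bucket 7
668 -> bucket 4
603 -> bucket 0 (collision)
60 -> bucket 3 (collision)
319 -> bucket 8
Final buckets:
0: 873 -> 603
1: ∅
2: 919
3: 465 -> 168 -> 60
4: 668
5: 367
6: 489 -> 408
7: 62
8: 319

3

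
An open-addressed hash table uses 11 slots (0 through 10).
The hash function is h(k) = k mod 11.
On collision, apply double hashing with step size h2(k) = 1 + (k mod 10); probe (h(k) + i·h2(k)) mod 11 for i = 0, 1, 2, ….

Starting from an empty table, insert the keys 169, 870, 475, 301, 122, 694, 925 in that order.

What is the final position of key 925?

8

169: h=4 → slot 4
870: h=1 → slot 1
475: h=2 → slot 2
301: h=4, h2=2, probe 4,6 → slot 6
122: h=1, h2=3, probe 1,4,7 → slot 7
694: h=1, h2=5, probe 1,6,0 → slot 0
925: h=1, h2=6, probe 1,7,2,8 → slot 8
Table: [694, 870, 475, ., 169, ., 301, 122, 925, ., .]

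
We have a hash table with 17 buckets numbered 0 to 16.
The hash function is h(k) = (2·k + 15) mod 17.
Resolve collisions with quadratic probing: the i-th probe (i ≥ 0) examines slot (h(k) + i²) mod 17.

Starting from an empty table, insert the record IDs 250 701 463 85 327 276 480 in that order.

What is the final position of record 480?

Insert 250: h=5, slot 5 empty => index 5.
Insert 701: h=6, slot 6 empty => index 6.
Insert 463: h=6, slot 6 occupied => index 7.
Insert 85: h=15, slot 15 empty => index 15.
Insert 327: h=6, slots 6,7 occupied => index 10.
Insert 276: h=6, slots 6,7,10,15,5 occupied => index 14.
Insert 480: h=6, slots 6,7,10,15,5,14 occupied => index 8.
Table: [-, -, -, -, -, 250, 701, 463, 480, -, 327, -, -, -, 276, 85, -]

8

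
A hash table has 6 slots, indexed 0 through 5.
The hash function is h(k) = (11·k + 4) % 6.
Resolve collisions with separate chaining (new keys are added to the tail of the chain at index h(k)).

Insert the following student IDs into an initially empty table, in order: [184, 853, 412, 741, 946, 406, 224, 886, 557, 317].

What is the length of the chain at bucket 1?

1

184 → bucket 0
853 → bucket 3
412 → bucket 0 (collision)
741 → bucket 1
946 → bucket 0 (collision)
406 → bucket 0 (collision)
224 → bucket 2
886 → bucket 0 (collision)
557 → bucket 5
317 → bucket 5 (collision)
Final buckets:
0: 184 -> 412 -> 946 -> 406 -> 886
1: 741
2: 224
3: 853
4: ∅
5: 557 -> 317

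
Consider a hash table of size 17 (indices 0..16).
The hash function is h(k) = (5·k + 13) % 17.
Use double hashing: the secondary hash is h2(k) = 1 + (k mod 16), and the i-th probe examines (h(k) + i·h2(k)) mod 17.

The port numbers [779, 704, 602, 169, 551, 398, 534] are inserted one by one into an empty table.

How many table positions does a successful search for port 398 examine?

2

Insert 779: h=15, slot 15 empty → index 15.
Insert 704: h=14, slot 14 empty → index 14.
Insert 602: h=14, h2=11, slot 14 occupied → index 8.
Insert 169: h=8, h2=10, slot 8 occupied → index 1.
Insert 551: h=14, h2=8, slot 14 occupied → index 5.
Insert 398: h=14, h2=15, slot 14 occupied → index 12.
Insert 534: h=14, h2=7, slot 14 occupied → index 4.
Table: [∅, 169, ∅, ∅, 534, 551, ∅, ∅, 602, ∅, ∅, ∅, 398, ∅, 704, 779, ∅]
Lookup 398: h=14, h2=15, probe 14,12 → found at 12.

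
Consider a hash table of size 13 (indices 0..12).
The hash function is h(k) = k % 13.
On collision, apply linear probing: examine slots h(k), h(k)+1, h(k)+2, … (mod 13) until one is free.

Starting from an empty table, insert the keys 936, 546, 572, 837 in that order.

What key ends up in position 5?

Insert 936: h=0, slot 0 empty => index 0.
Insert 546: h=0, slot 0 occupied => index 1.
Insert 572: h=0, slots 0,1 occupied => index 2.
Insert 837: h=5, slot 5 empty => index 5.
Table: [936, 546, 572, ., ., 837, ., ., ., ., ., ., .]

837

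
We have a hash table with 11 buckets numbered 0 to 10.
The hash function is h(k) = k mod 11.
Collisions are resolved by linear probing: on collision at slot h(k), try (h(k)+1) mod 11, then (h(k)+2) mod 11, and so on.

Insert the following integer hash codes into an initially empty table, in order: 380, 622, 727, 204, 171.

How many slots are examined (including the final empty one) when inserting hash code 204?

Insert 380: h=6, slot 6 empty → index 6.
Insert 622: h=6, slot 6 occupied → index 7.
Insert 727: h=1, slot 1 empty → index 1.
Insert 204: h=6, slots 6,7 occupied → index 8.
Insert 171: h=6, slots 6,7,8 occupied → index 9.
Table: [∅, 727, ∅, ∅, ∅, ∅, 380, 622, 204, 171, ∅]

3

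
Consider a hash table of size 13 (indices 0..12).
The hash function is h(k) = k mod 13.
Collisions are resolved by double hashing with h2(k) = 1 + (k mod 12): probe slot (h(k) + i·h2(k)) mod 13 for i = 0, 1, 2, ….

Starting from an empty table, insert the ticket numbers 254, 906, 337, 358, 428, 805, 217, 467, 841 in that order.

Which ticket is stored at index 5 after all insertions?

254: h=7 => slot 7
906: h=9 => slot 9
337: h=12 => slot 12
358: h=7, h2=11, probe 7,5 => slot 5
428: h=12, h2=9, probe 12,8 => slot 8
805: h=12, h2=2, probe 12,1 => slot 1
217: h=9, h2=2, probe 9,11 => slot 11
467: h=12, h2=12, probe 12,11,10 => slot 10
841: h=9, h2=2, probe 9,11,0 => slot 0
Table: [841, 805, —, —, —, 358, —, 254, 428, 906, 467, 217, 337]

358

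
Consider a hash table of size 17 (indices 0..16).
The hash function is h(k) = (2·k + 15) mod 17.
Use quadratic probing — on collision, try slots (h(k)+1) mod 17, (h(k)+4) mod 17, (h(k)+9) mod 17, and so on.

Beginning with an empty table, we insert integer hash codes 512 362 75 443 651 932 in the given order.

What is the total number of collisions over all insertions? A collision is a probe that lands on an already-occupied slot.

Insert 512: h=2, slot 2 empty -> index 2.
Insert 362: h=8, slot 8 empty -> index 8.
Insert 75: h=12, slot 12 empty -> index 12.
Insert 443: h=0, slot 0 empty -> index 0.
Insert 651: h=8, slot 8 occupied -> index 9.
Insert 932: h=9, slot 9 occupied -> index 10.
Table: [443, -, 512, -, -, -, -, -, 362, 651, 932, -, 75, -, -, -, -]

2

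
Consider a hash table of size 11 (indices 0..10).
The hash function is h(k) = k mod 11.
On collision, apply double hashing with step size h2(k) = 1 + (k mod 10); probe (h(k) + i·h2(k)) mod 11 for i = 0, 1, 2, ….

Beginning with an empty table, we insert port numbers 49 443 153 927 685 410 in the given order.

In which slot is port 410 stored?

Insert 49: h=5, slot 5 empty → index 5.
Insert 443: h=3, slot 3 empty → index 3.
Insert 153: h=10, slot 10 empty → index 10.
Insert 927: h=3, h2=8, slot 3 occupied → index 0.
Insert 685: h=3, h2=6, slot 3 occupied → index 9.
Insert 410: h=3, h2=1, slot 3 occupied → index 4.
Table: [927, _, _, 443, 410, 49, _, _, _, 685, 153]

4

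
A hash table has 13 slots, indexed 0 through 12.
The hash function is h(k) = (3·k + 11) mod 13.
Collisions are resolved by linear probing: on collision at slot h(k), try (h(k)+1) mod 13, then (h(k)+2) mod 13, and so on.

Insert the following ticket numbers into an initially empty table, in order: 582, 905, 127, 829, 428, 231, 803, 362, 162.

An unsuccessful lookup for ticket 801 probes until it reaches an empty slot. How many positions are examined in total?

3

582: h=2 -> slot 2
905: h=9 -> slot 9
127: h=2, probe 2,3 -> slot 3
829: h=2, probe 2,3,4 -> slot 4
428: h=8 -> slot 8
231: h=2, probe 2,3,4,5 -> slot 5
803: h=2, probe 2,3,4,5,6 -> slot 6
362: h=5, probe 5,6,7 -> slot 7
162: h=3, probe 3,4,5,6,7,8,9,10 -> slot 10
Table: [_, _, 582, 127, 829, 231, 803, 362, 428, 905, 162, _, _]
Lookup 801: h=9, probe 9,10,11 → slot 11 empty, not found.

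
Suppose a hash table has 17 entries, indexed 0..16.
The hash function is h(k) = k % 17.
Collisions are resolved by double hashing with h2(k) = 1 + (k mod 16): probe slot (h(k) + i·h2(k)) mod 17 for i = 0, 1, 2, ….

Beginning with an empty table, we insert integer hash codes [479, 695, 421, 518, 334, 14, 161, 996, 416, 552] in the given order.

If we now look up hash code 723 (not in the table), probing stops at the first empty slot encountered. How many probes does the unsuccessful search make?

4

479 hashes to 3; slot 3 is free → place at 3.
695 hashes to 15; slot 15 is free → place at 15.
421 hashes to 13; slot 13 is free → place at 13.
518 hashes to 8; slot 8 is free → place at 8.
334 hashes to 11; slot 11 is free → place at 11.
14 hashes to 14; slot 14 is free → place at 14.
161 hashes to 8, h2=2; 8 taken → place at 10.
996 hashes to 10, h2=5; 10,15,3,8,13 taken → place at 1.
416 hashes to 8, h2=1; 8 taken → place at 9.
552 hashes to 8, h2=9; 8 taken → place at 0.
Table: [552, 996, ., 479, ., ., ., ., 518, 416, 161, 334, ., 421, 14, 695, .]
Lookup 723: h=9, h2=4, probe 9,13,0,4 → slot 4 empty, not found.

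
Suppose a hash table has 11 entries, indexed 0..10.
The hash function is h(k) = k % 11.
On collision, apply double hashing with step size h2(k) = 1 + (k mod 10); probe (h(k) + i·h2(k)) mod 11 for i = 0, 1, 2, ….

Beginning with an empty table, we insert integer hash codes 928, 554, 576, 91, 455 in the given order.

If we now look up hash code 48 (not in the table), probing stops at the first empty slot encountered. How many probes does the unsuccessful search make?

928 hashes to 4; slot 4 is free -> place at 4.
554 hashes to 4, h2=5; 4 taken -> place at 9.
576 hashes to 4, h2=7; 4 taken -> place at 0.
91 hashes to 3; slot 3 is free -> place at 3.
455 hashes to 4, h2=6; 4 taken -> place at 10.
Table: [576, _, _, 91, 928, _, _, _, _, 554, 455]
Lookup 48: h=4, h2=9, probe 4,2 → slot 2 empty, not found.

2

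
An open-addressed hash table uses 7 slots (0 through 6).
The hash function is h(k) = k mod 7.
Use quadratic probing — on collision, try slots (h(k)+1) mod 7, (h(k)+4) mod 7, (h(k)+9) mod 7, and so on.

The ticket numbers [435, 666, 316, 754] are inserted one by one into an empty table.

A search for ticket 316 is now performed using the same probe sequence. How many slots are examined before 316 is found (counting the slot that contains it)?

3

Insert 435: h=1, slot 1 empty -> index 1.
Insert 666: h=1, slot 1 occupied -> index 2.
Insert 316: h=1, slots 1,2 occupied -> index 5.
Insert 754: h=5, slot 5 occupied -> index 6.
Table: [—, 435, 666, —, —, 316, 754]
Lookup 316: h=1, probe 1,2,5 → found at 5.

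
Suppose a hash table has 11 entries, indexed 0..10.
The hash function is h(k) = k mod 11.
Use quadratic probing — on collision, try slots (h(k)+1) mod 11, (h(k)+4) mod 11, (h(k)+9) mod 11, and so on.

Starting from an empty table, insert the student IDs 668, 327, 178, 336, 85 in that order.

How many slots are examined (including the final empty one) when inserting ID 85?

668: h=8 -> slot 8
327: h=8, probe 8,9 -> slot 9
178: h=2 -> slot 2
336: h=6 -> slot 6
85: h=8, probe 8,9,1 -> slot 1
Table: [-, 85, 178, -, -, -, 336, -, 668, 327, -]

3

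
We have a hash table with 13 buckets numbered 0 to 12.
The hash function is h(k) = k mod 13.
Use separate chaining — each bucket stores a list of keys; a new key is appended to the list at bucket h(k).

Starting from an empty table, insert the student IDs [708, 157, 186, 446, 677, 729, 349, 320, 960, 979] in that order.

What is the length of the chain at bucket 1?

Insert 708: h=6, bucket 6 empty → new chain.
Insert 157: h=1, bucket 1 empty → new chain.
Insert 186: h=4, bucket 4 empty → new chain.
Insert 446: h=4, bucket 4 nonempty → append to chain.
Insert 677: h=1, bucket 1 nonempty → append to chain.
Insert 729: h=1, bucket 1 nonempty → append to chain.
Insert 349: h=11, bucket 11 empty → new chain.
Insert 320: h=8, bucket 8 empty → new chain.
Insert 960: h=11, bucket 11 nonempty → append to chain.
Insert 979: h=4, bucket 4 nonempty → append to chain.
Final buckets:
0: .
1: 157 -> 677 -> 729
2: .
3: .
4: 186 -> 446 -> 979
5: .
6: 708
7: .
8: 320
9: .
10: .
11: 349 -> 960
12: .

3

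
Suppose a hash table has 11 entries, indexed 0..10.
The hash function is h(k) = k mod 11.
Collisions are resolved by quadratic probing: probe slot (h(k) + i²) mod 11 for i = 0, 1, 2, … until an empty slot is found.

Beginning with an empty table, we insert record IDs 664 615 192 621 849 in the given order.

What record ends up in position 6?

664: h=4 => slot 4
615: h=10 => slot 10
192: h=5 => slot 5
621: h=5, probe 5,6 => slot 6
849: h=2 => slot 2
Table: [—, —, 849, —, 664, 192, 621, —, —, —, 615]

621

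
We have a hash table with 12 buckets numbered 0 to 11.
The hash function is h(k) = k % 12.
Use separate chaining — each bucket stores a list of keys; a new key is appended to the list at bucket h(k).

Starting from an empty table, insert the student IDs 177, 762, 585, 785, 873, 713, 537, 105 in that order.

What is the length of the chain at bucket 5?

2

Insert 177: h=9, bucket 9 empty → new chain.
Insert 762: h=6, bucket 6 empty → new chain.
Insert 585: h=9, bucket 9 nonempty → append to chain.
Insert 785: h=5, bucket 5 empty → new chain.
Insert 873: h=9, bucket 9 nonempty → append to chain.
Insert 713: h=5, bucket 5 nonempty → append to chain.
Insert 537: h=9, bucket 9 nonempty → append to chain.
Insert 105: h=9, bucket 9 nonempty → append to chain.
Final buckets:
0: .
1: .
2: .
3: .
4: .
5: 785 -> 713
6: 762
7: .
8: .
9: 177 -> 585 -> 873 -> 537 -> 105
10: .
11: .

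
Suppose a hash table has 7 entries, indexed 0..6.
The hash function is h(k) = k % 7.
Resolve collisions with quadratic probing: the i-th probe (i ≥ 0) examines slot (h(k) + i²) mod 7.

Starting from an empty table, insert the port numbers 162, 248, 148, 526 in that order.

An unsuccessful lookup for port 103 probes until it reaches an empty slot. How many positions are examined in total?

2

Insert 162: h=1, slot 1 empty -> index 1.
Insert 248: h=3, slot 3 empty -> index 3.
Insert 148: h=1, slot 1 occupied -> index 2.
Insert 526: h=1, slots 1,2 occupied -> index 5.
Table: [—, 162, 148, 248, —, 526, —]
Lookup 103: h=5, probe 5,6 → slot 6 empty, not found.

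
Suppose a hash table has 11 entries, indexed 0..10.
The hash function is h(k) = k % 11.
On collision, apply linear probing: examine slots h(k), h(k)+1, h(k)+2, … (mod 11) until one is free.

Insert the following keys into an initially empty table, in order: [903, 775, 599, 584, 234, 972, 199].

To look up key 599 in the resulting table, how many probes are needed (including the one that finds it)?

2

Insert 903: h=1, slot 1 empty => index 1.
Insert 775: h=5, slot 5 empty => index 5.
Insert 599: h=5, slot 5 occupied => index 6.
Insert 584: h=1, slot 1 occupied => index 2.
Insert 234: h=3, slot 3 empty => index 3.
Insert 972: h=4, slot 4 empty => index 4.
Insert 199: h=1, slots 1,2,3,4,5,6 occupied => index 7.
Table: [-, 903, 584, 234, 972, 775, 599, 199, -, -, -]
Lookup 599: h=5, probe 5,6 → found at 6.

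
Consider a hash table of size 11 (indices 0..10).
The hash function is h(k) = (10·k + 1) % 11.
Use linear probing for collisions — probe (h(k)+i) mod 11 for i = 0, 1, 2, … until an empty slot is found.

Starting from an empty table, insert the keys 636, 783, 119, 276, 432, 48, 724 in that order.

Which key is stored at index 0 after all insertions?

636: h=3 → slot 3
783: h=10 → slot 10
119: h=3, probe 3,4 → slot 4
276: h=0 → slot 0
432: h=9 → slot 9
48: h=8 → slot 8
724: h=3, probe 3,4,5 → slot 5
Table: [276, ., ., 636, 119, 724, ., ., 48, 432, 783]

276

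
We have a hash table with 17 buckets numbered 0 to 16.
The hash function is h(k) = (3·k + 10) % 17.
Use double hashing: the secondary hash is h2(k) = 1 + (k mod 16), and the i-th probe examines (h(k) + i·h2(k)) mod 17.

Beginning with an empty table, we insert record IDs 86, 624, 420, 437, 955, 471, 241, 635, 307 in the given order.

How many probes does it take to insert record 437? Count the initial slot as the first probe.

2

Insert 86: h=13, slot 13 empty -> index 13.
Insert 624: h=12, slot 12 empty -> index 12.
Insert 420: h=12, h2=5, slot 12 occupied -> index 0.
Insert 437: h=12, h2=6, slot 12 occupied -> index 1.
Insert 955: h=2, slot 2 empty -> index 2.
Insert 471: h=12, h2=8, slot 12 occupied -> index 3.
Insert 241: h=2, h2=2, slot 2 occupied -> index 4.
Insert 635: h=11, slot 11 empty -> index 11.
Insert 307: h=13, h2=4, slots 13,0,4 occupied -> index 8.
Table: [420, 437, 955, 471, 241, -, -, -, 307, -, -, 635, 624, 86, -, -, -]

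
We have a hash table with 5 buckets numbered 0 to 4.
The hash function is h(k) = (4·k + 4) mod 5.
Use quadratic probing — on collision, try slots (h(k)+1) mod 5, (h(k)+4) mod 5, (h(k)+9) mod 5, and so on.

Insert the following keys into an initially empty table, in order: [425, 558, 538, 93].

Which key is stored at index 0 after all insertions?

425: h=4 → slot 4
558: h=1 → slot 1
538: h=1, probe 1,2 → slot 2
93: h=1, probe 1,2,0 → slot 0
Table: [93, 558, 538, -, 425]

93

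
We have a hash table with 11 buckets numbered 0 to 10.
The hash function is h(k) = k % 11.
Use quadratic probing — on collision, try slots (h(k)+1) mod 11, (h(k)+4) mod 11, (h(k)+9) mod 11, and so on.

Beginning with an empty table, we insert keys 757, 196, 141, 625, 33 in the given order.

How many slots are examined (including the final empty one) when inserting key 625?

4

Insert 757: h=9, slot 9 empty => index 9.
Insert 196: h=9, slot 9 occupied => index 10.
Insert 141: h=9, slots 9,10 occupied => index 2.
Insert 625: h=9, slots 9,10,2 occupied => index 7.
Insert 33: h=0, slot 0 empty => index 0.
Table: [33, ∅, 141, ∅, ∅, ∅, ∅, 625, ∅, 757, 196]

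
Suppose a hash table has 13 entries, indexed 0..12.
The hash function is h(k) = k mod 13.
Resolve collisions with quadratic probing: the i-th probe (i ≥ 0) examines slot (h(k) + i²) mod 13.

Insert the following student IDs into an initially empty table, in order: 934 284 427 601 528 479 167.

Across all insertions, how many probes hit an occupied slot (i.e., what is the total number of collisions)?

10

Insert 934: h=11, slot 11 empty → index 11.
Insert 284: h=11, slot 11 occupied → index 12.
Insert 427: h=11, slots 11,12 occupied → index 2.
Insert 601: h=3, slot 3 empty → index 3.
Insert 528: h=8, slot 8 empty → index 8.
Insert 479: h=11, slots 11,12,2 occupied → index 7.
Insert 167: h=11, slots 11,12,2,7 occupied → index 1.
Table: [-, 167, 427, 601, -, -, -, 479, 528, -, -, 934, 284]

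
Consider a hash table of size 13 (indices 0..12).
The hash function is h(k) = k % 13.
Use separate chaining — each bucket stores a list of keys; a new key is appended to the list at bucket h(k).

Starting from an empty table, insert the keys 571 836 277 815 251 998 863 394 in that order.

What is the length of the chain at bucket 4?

4

571 -> bucket 12
836 -> bucket 4
277 -> bucket 4 (collision)
815 -> bucket 9
251 -> bucket 4 (collision)
998 -> bucket 10
863 -> bucket 5
394 -> bucket 4 (collision)
Final buckets:
0: ∅
1: ∅
2: ∅
3: ∅
4: 836 -> 277 -> 251 -> 394
5: 863
6: ∅
7: ∅
8: ∅
9: 815
10: 998
11: ∅
12: 571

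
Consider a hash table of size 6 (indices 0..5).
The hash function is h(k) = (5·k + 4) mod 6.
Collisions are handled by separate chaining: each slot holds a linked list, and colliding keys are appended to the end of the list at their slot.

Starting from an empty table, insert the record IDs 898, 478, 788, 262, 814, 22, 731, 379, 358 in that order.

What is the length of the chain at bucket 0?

898 -> bucket 0
478 -> bucket 0 (collision)
788 -> bucket 2
262 -> bucket 0 (collision)
814 -> bucket 0 (collision)
22 -> bucket 0 (collision)
731 -> bucket 5
379 -> bucket 3
358 -> bucket 0 (collision)
Final buckets:
0: 898 -> 478 -> 262 -> 814 -> 22 -> 358
1: ∅
2: 788
3: 379
4: ∅
5: 731

6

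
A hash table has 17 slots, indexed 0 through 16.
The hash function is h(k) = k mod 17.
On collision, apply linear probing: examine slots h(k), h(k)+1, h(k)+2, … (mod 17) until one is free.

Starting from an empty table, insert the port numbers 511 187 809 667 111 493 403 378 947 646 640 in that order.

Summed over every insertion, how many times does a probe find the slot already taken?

511: h=1 => slot 1
187: h=0 => slot 0
809: h=10 => slot 10
667: h=4 => slot 4
111: h=9 => slot 9
493: h=0, probe 0,1,2 => slot 2
403: h=12 => slot 12
378: h=4, probe 4,5 => slot 5
947: h=12, probe 12,13 => slot 13
646: h=0, probe 0,1,2,3 => slot 3
640: h=11 => slot 11
Table: [187, 511, 493, 646, 667, 378, -, -, -, 111, 809, 640, 403, 947, -, -, -]

7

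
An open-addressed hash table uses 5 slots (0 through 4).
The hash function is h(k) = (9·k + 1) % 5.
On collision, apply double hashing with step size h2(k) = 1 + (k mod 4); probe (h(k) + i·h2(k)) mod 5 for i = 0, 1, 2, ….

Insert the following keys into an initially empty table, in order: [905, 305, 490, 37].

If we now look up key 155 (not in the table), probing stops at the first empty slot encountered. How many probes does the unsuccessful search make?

5

905 hashes to 1; slot 1 is free → place at 1.
305 hashes to 1, h2=2; 1 taken → place at 3.
490 hashes to 1, h2=3; 1 taken → place at 4.
37 hashes to 4, h2=2; 4,1,3 taken → place at 0.
Table: [37, 905, ∅, 305, 490]
Lookup 155: h=1, h2=4, probe 1,0,4,3,2 → slot 2 empty, not found.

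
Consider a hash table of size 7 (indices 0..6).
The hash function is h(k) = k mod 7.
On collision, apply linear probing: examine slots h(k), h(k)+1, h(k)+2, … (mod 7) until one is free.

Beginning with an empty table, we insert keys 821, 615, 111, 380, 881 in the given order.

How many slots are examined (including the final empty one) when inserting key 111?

821 hashes to 2; slot 2 is free => place at 2.
615 hashes to 6; slot 6 is free => place at 6.
111 hashes to 6; 6 taken => place at 0.
380 hashes to 2; 2 taken => place at 3.
881 hashes to 6; 6,0 taken => place at 1.
Table: [111, 881, 821, 380, ., ., 615]

2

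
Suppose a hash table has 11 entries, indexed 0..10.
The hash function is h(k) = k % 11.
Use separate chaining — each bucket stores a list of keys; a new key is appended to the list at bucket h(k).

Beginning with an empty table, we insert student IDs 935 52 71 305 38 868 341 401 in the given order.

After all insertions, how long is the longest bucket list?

3

Insert 935: h=0, bucket 0 empty → new chain.
Insert 52: h=8, bucket 8 empty → new chain.
Insert 71: h=5, bucket 5 empty → new chain.
Insert 305: h=8, bucket 8 nonempty → append to chain.
Insert 38: h=5, bucket 5 nonempty → append to chain.
Insert 868: h=10, bucket 10 empty → new chain.
Insert 341: h=0, bucket 0 nonempty → append to chain.
Insert 401: h=5, bucket 5 nonempty → append to chain.
Final buckets:
0: 935 -> 341
1: -
2: -
3: -
4: -
5: 71 -> 38 -> 401
6: -
7: -
8: 52 -> 305
9: -
10: 868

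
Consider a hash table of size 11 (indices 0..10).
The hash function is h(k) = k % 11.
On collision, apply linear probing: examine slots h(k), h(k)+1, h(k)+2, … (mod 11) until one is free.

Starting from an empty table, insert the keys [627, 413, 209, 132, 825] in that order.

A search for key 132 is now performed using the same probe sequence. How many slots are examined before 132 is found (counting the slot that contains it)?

627 hashes to 0; slot 0 is free → place at 0.
413 hashes to 6; slot 6 is free → place at 6.
209 hashes to 0; 0 taken → place at 1.
132 hashes to 0; 0,1 taken → place at 2.
825 hashes to 0; 0,1,2 taken → place at 3.
Table: [627, 209, 132, 825, ∅, ∅, 413, ∅, ∅, ∅, ∅]
Lookup 132: h=0, probe 0,1,2 → found at 2.

3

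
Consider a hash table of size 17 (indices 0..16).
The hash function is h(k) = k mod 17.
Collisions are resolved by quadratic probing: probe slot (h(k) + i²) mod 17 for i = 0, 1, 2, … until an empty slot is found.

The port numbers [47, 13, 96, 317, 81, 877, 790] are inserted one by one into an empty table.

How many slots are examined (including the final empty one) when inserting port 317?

Insert 47: h=13, slot 13 empty -> index 13.
Insert 13: h=13, slot 13 occupied -> index 14.
Insert 96: h=11, slot 11 empty -> index 11.
Insert 317: h=11, slot 11 occupied -> index 12.
Insert 81: h=13, slots 13,14 occupied -> index 0.
Insert 877: h=10, slot 10 empty -> index 10.
Insert 790: h=8, slot 8 empty -> index 8.
Table: [81, ., ., ., ., ., ., ., 790, ., 877, 96, 317, 47, 13, ., .]

2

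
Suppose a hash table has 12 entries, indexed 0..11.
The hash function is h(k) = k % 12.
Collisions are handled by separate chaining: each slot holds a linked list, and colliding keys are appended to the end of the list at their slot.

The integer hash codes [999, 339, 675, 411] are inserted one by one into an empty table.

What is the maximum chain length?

4

999 → bucket 3
339 → bucket 3 (collision)
675 → bucket 3 (collision)
411 → bucket 3 (collision)
Final buckets:
0: —
1: —
2: —
3: 999 -> 339 -> 675 -> 411
4: —
5: —
6: —
7: —
8: —
9: —
10: —
11: —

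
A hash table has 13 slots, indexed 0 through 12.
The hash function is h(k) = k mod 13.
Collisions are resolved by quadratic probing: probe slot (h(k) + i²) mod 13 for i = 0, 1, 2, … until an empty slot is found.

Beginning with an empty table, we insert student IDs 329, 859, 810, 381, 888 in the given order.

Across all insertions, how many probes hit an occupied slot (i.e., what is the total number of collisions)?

6

329 hashes to 4; slot 4 is free → place at 4.
859 hashes to 1; slot 1 is free → place at 1.
810 hashes to 4; 4 taken → place at 5.
381 hashes to 4; 4,5 taken → place at 8.
888 hashes to 4; 4,5,8 taken → place at 0.
Table: [888, 859, ., ., 329, 810, ., ., 381, ., ., ., .]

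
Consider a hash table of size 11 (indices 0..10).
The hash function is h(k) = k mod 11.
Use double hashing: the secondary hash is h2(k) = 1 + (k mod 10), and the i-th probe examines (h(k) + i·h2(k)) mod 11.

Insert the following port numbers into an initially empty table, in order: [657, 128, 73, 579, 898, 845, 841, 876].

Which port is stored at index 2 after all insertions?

841

Insert 657: h=8, slot 8 empty → index 8.
Insert 128: h=7, slot 7 empty → index 7.
Insert 73: h=7, h2=4, slot 7 occupied → index 0.
Insert 579: h=7, h2=10, slot 7 occupied → index 6.
Insert 898: h=7, h2=9, slot 7 occupied → index 5.
Insert 845: h=9, slot 9 empty → index 9.
Insert 841: h=5, h2=2, slots 5,7,9,0 occupied → index 2.
Insert 876: h=7, h2=7, slot 7 occupied → index 3.
Table: [73, —, 841, 876, —, 898, 579, 128, 657, 845, —]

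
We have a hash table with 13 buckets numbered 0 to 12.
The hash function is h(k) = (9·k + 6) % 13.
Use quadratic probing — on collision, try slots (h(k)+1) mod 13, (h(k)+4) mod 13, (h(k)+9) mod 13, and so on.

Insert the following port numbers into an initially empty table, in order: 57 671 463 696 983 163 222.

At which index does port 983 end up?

Insert 57: h=12, slot 12 empty => index 12.
Insert 671: h=0, slot 0 empty => index 0.
Insert 463: h=0, slot 0 occupied => index 1.
Insert 696: h=4, slot 4 empty => index 4.
Insert 983: h=0, slots 0,1,4 occupied => index 9.
Insert 163: h=4, slot 4 occupied => index 5.
Insert 222: h=2, slot 2 empty => index 2.
Table: [671, 463, 222, ∅, 696, 163, ∅, ∅, ∅, 983, ∅, ∅, 57]

9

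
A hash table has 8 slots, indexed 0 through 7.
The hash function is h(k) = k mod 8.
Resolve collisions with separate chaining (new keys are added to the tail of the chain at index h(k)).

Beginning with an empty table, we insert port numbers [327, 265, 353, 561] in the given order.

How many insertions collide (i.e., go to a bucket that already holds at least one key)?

2

327 -> bucket 7
265 -> bucket 1
353 -> bucket 1 (collision)
561 -> bucket 1 (collision)
Final buckets:
0: -
1: 265 -> 353 -> 561
2: -
3: -
4: -
5: -
6: -
7: 327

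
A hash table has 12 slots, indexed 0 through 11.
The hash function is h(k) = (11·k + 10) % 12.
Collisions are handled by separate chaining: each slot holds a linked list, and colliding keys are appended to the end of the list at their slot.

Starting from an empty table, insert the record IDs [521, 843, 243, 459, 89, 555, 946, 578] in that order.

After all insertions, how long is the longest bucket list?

4

521 → bucket 5
843 → bucket 7
243 → bucket 7 (collision)
459 → bucket 7 (collision)
89 → bucket 5 (collision)
555 → bucket 7 (collision)
946 → bucket 0
578 → bucket 8
Final buckets:
0: 946
1: -
2: -
3: -
4: -
5: 521 -> 89
6: -
7: 843 -> 243 -> 459 -> 555
8: 578
9: -
10: -
11: -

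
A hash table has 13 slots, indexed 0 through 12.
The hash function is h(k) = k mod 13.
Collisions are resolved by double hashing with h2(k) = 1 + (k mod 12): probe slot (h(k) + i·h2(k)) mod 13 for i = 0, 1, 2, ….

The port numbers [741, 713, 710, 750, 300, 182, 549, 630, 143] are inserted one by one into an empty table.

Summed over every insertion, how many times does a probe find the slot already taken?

Insert 741: h=0, slot 0 empty → index 0.
Insert 713: h=11, slot 11 empty → index 11.
Insert 710: h=8, slot 8 empty → index 8.
Insert 750: h=9, slot 9 empty → index 9.
Insert 300: h=1, slot 1 empty → index 1.
Insert 182: h=0, h2=3, slot 0 occupied → index 3.
Insert 549: h=3, h2=10, slots 3,0 occupied → index 10.
Insert 630: h=6, slot 6 empty → index 6.
Insert 143: h=0, h2=12, slot 0 occupied → index 12.
Table: [741, 300, —, 182, —, —, 630, —, 710, 750, 549, 713, 143]

4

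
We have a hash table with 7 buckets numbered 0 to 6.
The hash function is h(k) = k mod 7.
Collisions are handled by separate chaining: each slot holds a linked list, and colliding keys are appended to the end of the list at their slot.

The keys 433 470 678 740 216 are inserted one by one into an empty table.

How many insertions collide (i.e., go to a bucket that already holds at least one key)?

433 -> bucket 6
470 -> bucket 1
678 -> bucket 6 (collision)
740 -> bucket 5
216 -> bucket 6 (collision)
Final buckets:
0: .
1: 470
2: .
3: .
4: .
5: 740
6: 433 -> 678 -> 216

2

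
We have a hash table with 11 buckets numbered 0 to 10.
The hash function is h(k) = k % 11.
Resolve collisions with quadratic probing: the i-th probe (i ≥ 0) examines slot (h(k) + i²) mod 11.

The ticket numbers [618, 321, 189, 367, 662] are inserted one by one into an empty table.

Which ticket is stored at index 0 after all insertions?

662

618: h=2 => slot 2
321: h=2, probe 2,3 => slot 3
189: h=2, probe 2,3,6 => slot 6
367: h=4 => slot 4
662: h=2, probe 2,3,6,0 => slot 0
Table: [662, -, 618, 321, 367, -, 189, -, -, -, -]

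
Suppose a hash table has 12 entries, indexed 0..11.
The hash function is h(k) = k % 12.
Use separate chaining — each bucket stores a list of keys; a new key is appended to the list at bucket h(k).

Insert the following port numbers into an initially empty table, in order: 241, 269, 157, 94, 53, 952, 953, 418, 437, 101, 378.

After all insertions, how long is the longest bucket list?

5

Insert 241: h=1, bucket 1 empty -> new chain.
Insert 269: h=5, bucket 5 empty -> new chain.
Insert 157: h=1, bucket 1 nonempty -> append to chain.
Insert 94: h=10, bucket 10 empty -> new chain.
Insert 53: h=5, bucket 5 nonempty -> append to chain.
Insert 952: h=4, bucket 4 empty -> new chain.
Insert 953: h=5, bucket 5 nonempty -> append to chain.
Insert 418: h=10, bucket 10 nonempty -> append to chain.
Insert 437: h=5, bucket 5 nonempty -> append to chain.
Insert 101: h=5, bucket 5 nonempty -> append to chain.
Insert 378: h=6, bucket 6 empty -> new chain.
Final buckets:
0: ∅
1: 241 -> 157
2: ∅
3: ∅
4: 952
5: 269 -> 53 -> 953 -> 437 -> 101
6: 378
7: ∅
8: ∅
9: ∅
10: 94 -> 418
11: ∅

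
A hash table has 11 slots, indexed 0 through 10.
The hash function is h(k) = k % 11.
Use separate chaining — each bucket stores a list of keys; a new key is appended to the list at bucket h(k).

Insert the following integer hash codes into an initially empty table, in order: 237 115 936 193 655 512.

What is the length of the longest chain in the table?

4

Insert 237: h=6, bucket 6 empty → new chain.
Insert 115: h=5, bucket 5 empty → new chain.
Insert 936: h=1, bucket 1 empty → new chain.
Insert 193: h=6, bucket 6 nonempty → append to chain.
Insert 655: h=6, bucket 6 nonempty → append to chain.
Insert 512: h=6, bucket 6 nonempty → append to chain.
Final buckets:
0: _
1: 936
2: _
3: _
4: _
5: 115
6: 237 -> 193 -> 655 -> 512
7: _
8: _
9: _
10: _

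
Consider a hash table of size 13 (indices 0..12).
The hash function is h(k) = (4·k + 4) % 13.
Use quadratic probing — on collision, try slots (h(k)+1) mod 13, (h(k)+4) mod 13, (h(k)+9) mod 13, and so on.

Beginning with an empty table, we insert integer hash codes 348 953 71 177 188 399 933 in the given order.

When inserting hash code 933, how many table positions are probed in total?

348 hashes to 5; slot 5 is free => place at 5.
953 hashes to 7; slot 7 is free => place at 7.
71 hashes to 2; slot 2 is free => place at 2.
177 hashes to 10; slot 10 is free => place at 10.
188 hashes to 2; 2 taken => place at 3.
399 hashes to 1; slot 1 is free => place at 1.
933 hashes to 5; 5 taken => place at 6.
Table: [., 399, 71, 188, ., 348, 933, 953, ., ., 177, ., .]

2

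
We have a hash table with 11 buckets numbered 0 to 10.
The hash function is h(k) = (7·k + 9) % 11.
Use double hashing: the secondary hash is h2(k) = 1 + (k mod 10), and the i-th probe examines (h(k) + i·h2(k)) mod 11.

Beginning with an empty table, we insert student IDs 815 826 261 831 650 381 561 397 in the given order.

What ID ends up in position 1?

826

815: h=5 -> slot 5
826: h=5, h2=7, probe 5,1 -> slot 1
261: h=10 -> slot 10
831: h=7 -> slot 7
650: h=5, h2=1, probe 5,6 -> slot 6
381: h=3 -> slot 3
561: h=9 -> slot 9
397: h=5, h2=8, probe 5,2 -> slot 2
Table: [—, 826, 397, 381, —, 815, 650, 831, —, 561, 261]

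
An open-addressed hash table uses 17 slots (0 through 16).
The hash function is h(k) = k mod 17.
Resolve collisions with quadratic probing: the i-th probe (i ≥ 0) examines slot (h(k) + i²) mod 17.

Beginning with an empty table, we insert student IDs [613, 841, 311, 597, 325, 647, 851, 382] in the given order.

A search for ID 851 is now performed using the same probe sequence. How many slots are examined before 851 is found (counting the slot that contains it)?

5

613 hashes to 1; slot 1 is free -> place at 1.
841 hashes to 8; slot 8 is free -> place at 8.
311 hashes to 5; slot 5 is free -> place at 5.
597 hashes to 2; slot 2 is free -> place at 2.
325 hashes to 2; 2 taken -> place at 3.
647 hashes to 1; 1,2,5 taken -> place at 10.
851 hashes to 1; 1,2,5,10 taken -> place at 0.
382 hashes to 8; 8 taken -> place at 9.
Table: [851, 613, 597, 325, ∅, 311, ∅, ∅, 841, 382, 647, ∅, ∅, ∅, ∅, ∅, ∅]
Lookup 851: h=1, probe 1,2,5,10,0 → found at 0.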